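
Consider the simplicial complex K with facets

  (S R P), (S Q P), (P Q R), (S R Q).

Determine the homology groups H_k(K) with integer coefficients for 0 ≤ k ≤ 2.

We work with the vertex ordering P < Q < R < S. The simplices of K, each written with vertices in increasing order, are:

  0-simplices (4): P, Q, R, S
  1-simplices (6): PQ, PR, PS, QR, QS, RS
  2-simplices (4): PQR, PQS, PRS, QRS

so the chain groups are C_0 ≅ Z^4, C_1 ≅ Z^6, C_2 ≅ Z^4.

Boundary ∂_1: C_1 → C_0 sends each edge [p,q] (with p < q) to q − p. For instance
  ∂RS = S − R.
As a 4×6 matrix over Z this has rank 3, with invariant factors (1,1,1).

The boundary map ∂_2: C_2 → C_1 acts by ∂[p,q,r] = [q,r] − [p,r] + [p,q]. For instance
  ∂QRS = RS − QS + QR,
  ∂PQS = QS − PS + PQ.
The resulting 6×4 matrix has rank 3, and its Smith normal form has invariant factors (1,1,1).

Computing H_k = (kernel of ∂_k) / (image of ∂_{k+1}):

  H_0: rank C_0 − rank ∂_1 = 4 − 3 = 1, and the invariant factors of ∂_1 are all 1, so H_0 ≅ Z.
  H_1: rank ker ∂_1 − rank ∂_2 = (6 − 3) − 3 = 0, and the invariant factors of ∂_2 are all 1, so H_1 ≅ 0.
  H_2: rank ker ∂_2 − rank ∂_3 = (4 − 3) − 0 = 1, and there is no ∂_3, so H_2 ≅ Z.

H_0 = Z,  H_1 = 0,  H_2 = Z.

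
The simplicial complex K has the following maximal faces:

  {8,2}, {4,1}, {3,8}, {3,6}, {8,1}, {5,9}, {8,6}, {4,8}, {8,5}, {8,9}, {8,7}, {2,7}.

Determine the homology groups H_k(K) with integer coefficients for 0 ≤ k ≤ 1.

H_0 ≅ Z,  H_1 ≅ Z^4.

K has 9 vertices, 12 edges.
rank ∂_0 = 0, rank ∂_1 = 8 ⇒ b_0 = 9 − 0 − 8 = 1; all invariant factors of ∂_1 are 1 so no torsion. So H_0 ≅ Z.
rank ∂_1 = 8, rank ∂_2 = 0 ⇒ b_1 = 12 − 8 − 0 = 4. So H_1 ≅ Z^4.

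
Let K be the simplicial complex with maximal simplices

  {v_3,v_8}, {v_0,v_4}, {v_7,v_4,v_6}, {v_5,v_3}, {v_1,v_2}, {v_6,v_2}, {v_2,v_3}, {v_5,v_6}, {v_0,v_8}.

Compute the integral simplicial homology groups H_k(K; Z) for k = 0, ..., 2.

Take the total order v_0 < v_1 < v_2 < v_3 < v_4 < v_5 < v_6 < v_7 < v_8 on the vertex set. Then K (dimension 2) consists of the simplices:

  0-simplices (9): [v_0], [v_1], [v_2], [v_3], [v_4], [v_5], [v_6], [v_7], [v_8]
  1-simplices (11): [v_0,v_4], [v_0,v_8], [v_1,v_2], [v_2,v_3], [v_2,v_6], [v_3,v_5], [v_3,v_8], [v_4,v_6], [v_4,v_7], [v_5,v_6], [v_6,v_7]
  2-simplices (1): [v_4,v_6,v_7]

giving chain groups C_0 ≅ Z^9, C_1 ≅ Z^11, C_2 ≅ Z^1.

Boundary ∂_1: C_1 → C_0 maps an edge to its endpoints' difference, ∂[p,q] = q − p. For instance
  ∂[v_4,v_7] = [v_7] − [v_4].
The 9×11 boundary matrix has rank 8 and Smith normal form diag(1,1,1,1,1,1,1,1).

Boundary ∂_2: C_2 → C_1 acts by ∂[p,q,r] = [q,r] − [p,r] + [p,q]. For instance
  ∂[v_4,v_6,v_7] = [v_6,v_7] − [v_4,v_7] + [v_4,v_6].
As a 11×1 matrix over Z this has rank 1, with invariant factors (1).

Now H_k = ker ∂_k / im ∂_{k+1}, so:

  H_0: rank C_0 − rank ∂_1 = 9 − 8 = 1, and the invariant factors of ∂_1 are all 1, so H_0 ≅ Z.
  H_1: rank ker ∂_1 − rank ∂_2 = (11 − 8) − 1 = 2, and the invariant factors of ∂_2 are all 1, so H_1 ≅ Z^2.
  H_2: rank ker ∂_2 − rank ∂_3 = (1 − 1) − 0 = 0, and there is no ∂_3, so H_2 ≅ 0.

As a check, the Euler characteristic is 9 − 11 + 1 = -1, which agrees with 1 − 2 + 0 = -1.

H_0 = Z,  H_1 = Z^2,  H_2 = 0.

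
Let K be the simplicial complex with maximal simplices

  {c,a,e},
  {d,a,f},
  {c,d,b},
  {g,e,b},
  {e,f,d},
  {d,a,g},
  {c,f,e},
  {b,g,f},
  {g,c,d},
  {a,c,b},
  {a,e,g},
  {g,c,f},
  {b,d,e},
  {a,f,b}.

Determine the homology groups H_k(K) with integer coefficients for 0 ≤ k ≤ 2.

H_0 = Z,  H_1 = Z^2,  H_2 = Z.

Fix the vertex order a < b < c < d < e < f < g and write every simplex with vertices in increasing order. Then dim K = 2 and the simplices of K are:

  0-simplices (7): a, b, c, d, e, f, g
  1-simplices (21): ab, ac, ad, ae, af, ag, bc, bd, be, bf, bg, cd, ce, cf, cg, de, df, dg, ef, eg, fg
  2-simplices (14): abc, abf, ace, adf, adg, aeg, bcd, bde, beg, bfg, cdg, cef, cfg, def

giving chain groups C_0 ≅ Z^7, C_1 ≅ Z^21, C_2 ≅ Z^14.

Boundary ∂_1: C_1 → C_0 maps an edge to its endpoints' difference, ∂[p,q] = q − p.
The resulting 7×21 matrix has rank 6, and its Smith normal form has invariant factors (1,1,1,1,1,1).

The boundary map ∂_2: C_2 → C_1 maps a triangle to the signed sum of its edges. For instance
  ∂bfg = fg − bg + bf,
  ∂cfg = fg − cg + cf.
As a 21×14 matrix over Z this has rank 13, with invariant factors (1,1,1,1,1,1,1,1,1,1,1,1,1).

Computing H_k = (kernel of ∂_k) / (image of ∂_{k+1}):

  H_0: rank C_0 − rank ∂_1 = 7 − 6 = 1, and the invariant factors of ∂_1 are all 1, so H_0 ≅ Z.
  H_1: rank ker ∂_1 − rank ∂_2 = (21 − 6) − 13 = 2, and the invariant factors of ∂_2 are all 1, so H_1 ≅ Z^2.
  H_2: rank ker ∂_2 − rank ∂_3 = (14 − 13) − 0 = 1, and there is no ∂_3, so H_2 ≅ Z.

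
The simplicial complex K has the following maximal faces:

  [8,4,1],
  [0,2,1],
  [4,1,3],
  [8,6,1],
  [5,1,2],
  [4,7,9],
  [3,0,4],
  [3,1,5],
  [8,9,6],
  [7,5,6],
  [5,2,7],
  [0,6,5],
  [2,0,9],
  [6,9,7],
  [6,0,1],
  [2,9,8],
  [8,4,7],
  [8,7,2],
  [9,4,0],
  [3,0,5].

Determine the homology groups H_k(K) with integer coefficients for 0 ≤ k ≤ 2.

K has 10 vertices, 30 edges, 20 triangles.
rank ∂_0 = 0, rank ∂_1 = 9 ⇒ b_0 = 10 − 0 − 9 = 1; all invariant factors of ∂_1 are 1 so no torsion. So H_0 ≅ Z.
rank ∂_1 = 9, rank ∂_2 = 20 ⇒ b_1 = 30 − 9 − 20 = 1; ∂_2 has invariant factor(s) [2] giving torsion. So H_1 ≅ Z ⊕ Z/2.
rank ∂_2 = 20, rank ∂_3 = 0 ⇒ b_2 = 20 − 20 − 0 = 0. So H_2 ≅ 0.

H_0 = Z,  H_1 = Z ⊕ Z/2,  H_2 = 0.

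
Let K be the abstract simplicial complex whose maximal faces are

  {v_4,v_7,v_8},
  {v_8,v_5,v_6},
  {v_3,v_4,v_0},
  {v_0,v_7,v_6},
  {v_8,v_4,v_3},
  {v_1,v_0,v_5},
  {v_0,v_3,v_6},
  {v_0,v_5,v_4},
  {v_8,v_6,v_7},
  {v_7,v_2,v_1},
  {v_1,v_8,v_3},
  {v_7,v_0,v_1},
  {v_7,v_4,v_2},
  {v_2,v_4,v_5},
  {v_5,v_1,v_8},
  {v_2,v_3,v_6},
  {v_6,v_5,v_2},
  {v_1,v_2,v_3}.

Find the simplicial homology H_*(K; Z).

H_0 = Z,  H_1 = Z^2,  H_2 = Z.

Take the total order v_0 < v_1 < v_2 < v_3 < v_4 < v_5 < v_6 < v_7 < v_8 on the vertex set. Then K (dimension 2) consists of the simplices:

  0-simplices (9): [v_0], [v_1], [v_2], [v_3], [v_4], [v_5], [v_6], [v_7], [v_8]
  1-simplices (27): (27 of them)
  2-simplices (18): (18 of them)

Hence C_0 ≅ Z^9, C_1 ≅ Z^27, C_2 ≅ Z^18.

The boundary map ∂_1: C_1 → C_0 sends each edge [p,q] (with p < q) to q − p.
This gives a 9×27 integer matrix of rank 8; reducing to Smith normal form yields diagonal entries (1,1,1,1,1,1,1,1).

Boundary ∂_2: C_2 → C_1 acts by ∂[p,q,r] = [q,r] − [p,r] + [p,q]. For instance
  ∂[v_4,v_7,v_8] = [v_7,v_8] − [v_4,v_8] + [v_4,v_7],
  ∂[v_1,v_5,v_8] = [v_5,v_8] − [v_1,v_8] + [v_1,v_5].
This gives a 27×18 integer matrix of rank 17; reducing to Smith normal form yields diagonal entries (1,1,1,1,1,1,1,1,1,1,1,1,1,1,1,1,1).

Reading off H_k = ker ∂_k / im ∂_{k+1}:

  H_0: rank C_0 − rank ∂_1 = 9 − 8 = 1, and the invariant factors of ∂_1 are all 1, so H_0 = Z.
  H_1: rank ker ∂_1 − rank ∂_2 = (27 − 8) − 17 = 2, and the invariant factors of ∂_2 are all 1, so H_1 = Z^2.
  H_2: rank ker ∂_2 − rank ∂_3 = (18 − 17) − 0 = 1, and there is no ∂_3, so H_2 = Z.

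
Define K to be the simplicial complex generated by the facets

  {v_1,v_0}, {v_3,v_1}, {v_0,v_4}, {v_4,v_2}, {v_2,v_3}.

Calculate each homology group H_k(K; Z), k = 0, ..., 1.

Order the vertices as v_0 < v_1 < v_2 < v_3 < v_4. Listing each simplex with vertices in this order, K has dimension 1 with simplices:

  0-simplices (5): [v_0], [v_1], [v_2], [v_3], [v_4]
  1-simplices (5): [v_0,v_1], [v_0,v_4], [v_1,v_3], [v_2,v_3], [v_2,v_4]

so the chain groups are C_0 ≅ Z^5, C_1 ≅ Z^5.

Boundary ∂_1: C_1 → C_0 sends each edge [p,q] (with p < q) to q − p.
As a 5×5 matrix over Z this has rank 4, with invariant factors (1,1,1,1).

Now H_k = ker ∂_k / im ∂_{k+1}, so:

  H_0: rank C_0 − rank ∂_1 = 5 − 4 = 1, and the invariant factors of ∂_1 are all 1, so H_0 = Z.
  H_1: rank ker ∂_1 − rank ∂_2 = (5 − 4) − 0 = 1, and there is no ∂_2, so H_1 = Z.

H_0 ≅ Z,  H_1 ≅ Z.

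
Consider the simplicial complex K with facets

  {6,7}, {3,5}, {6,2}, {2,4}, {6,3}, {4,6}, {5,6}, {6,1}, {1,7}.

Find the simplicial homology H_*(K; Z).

K has 7 vertices, 9 edges.
rank ∂_0 = 0, rank ∂_1 = 6 ⇒ b_0 = 7 − 0 − 6 = 1; all invariant factors of ∂_1 are 1 so no torsion. So H_0 ≅ Z.
rank ∂_1 = 6, rank ∂_2 = 0 ⇒ b_1 = 9 − 6 − 0 = 3. So H_1 ≅ Z^3.

H_0 = Z,  H_1 = Z^3.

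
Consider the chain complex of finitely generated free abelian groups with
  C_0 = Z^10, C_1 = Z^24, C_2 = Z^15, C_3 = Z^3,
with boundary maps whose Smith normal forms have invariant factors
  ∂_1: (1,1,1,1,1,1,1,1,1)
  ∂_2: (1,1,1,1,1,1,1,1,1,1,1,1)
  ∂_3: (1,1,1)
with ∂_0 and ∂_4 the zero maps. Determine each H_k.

H_0: b_0 = 10 − 0 − 9 = 1; torsion from ∂_1 factors > 1: none. So H_0 ≅ Z.
H_1: b_1 = 24 − 9 − 12 = 3; torsion from ∂_2 factors > 1: none. So H_1 ≅ Z^3.
H_2: b_2 = 15 − 12 − 3 = 0; torsion from ∂_3 factors > 1: none. So H_2 ≅ 0.
H_3: b_3 = 3 − 3 − 0 = 0; torsion from ∂_4 factors > 1: none. So H_3 ≅ 0.

H_0 ≅ Z,  H_1 ≅ Z^3,  H_2 = 0,  H_3 = 0.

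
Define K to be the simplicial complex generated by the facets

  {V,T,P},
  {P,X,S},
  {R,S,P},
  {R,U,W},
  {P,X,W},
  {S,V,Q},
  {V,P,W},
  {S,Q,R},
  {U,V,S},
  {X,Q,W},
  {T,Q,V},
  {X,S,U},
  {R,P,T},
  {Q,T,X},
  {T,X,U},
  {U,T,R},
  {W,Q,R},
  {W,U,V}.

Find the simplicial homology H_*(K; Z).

H_0 ≅ Z,  H_1 ≅ Z^2,  H_2 ≅ Z.

Take the total order P < Q < R < S < T < U < V < W < X on the vertex set. Then K (dimension 2) consists of the simplices:

  0-simplices (9): P, Q, R, S, T, U, V, W, X
  1-simplices (27): PR, PS, PT, PV, PW, PX, QR, QS, QT, QV, QW, QX, RS, RT, RU, RW, SU, SV, SX, TU, TV, TX, UV, UW, UX, VW, WX
  2-simplices (18): PRS, PRT, PSX, PTV, PVW, PWX, QRS, QRW, QSV, QTV, QTX, QWX, RTU, RUW, SUV, SUX, TUX, UVW

giving chain groups C_0 ≅ Z^9, C_1 ≅ Z^27, C_2 ≅ Z^18.

∂_1: C_1 → C_0 is given by ∂[p,q] = [q] − [p].
This gives a 9×27 integer matrix of rank 8; reducing to Smith normal form yields diagonal entries (1,1,1,1,1,1,1,1).

The boundary map ∂_2: C_2 → C_1 maps a triangle to the signed sum of its edges. For instance
  ∂RTU = TU − RU + RT,
  ∂QWX = WX − QX + QW.
As a 27×18 matrix over Z this has rank 17, with invariant factors (1,1,1,1,1,1,1,1,1,1,1,1,1,1,1,1,1).

Now H_k = ker ∂_k / im ∂_{k+1}, so:

  H_0: rank C_0 − rank ∂_1 = 9 − 8 = 1, and the invariant factors of ∂_1 are all 1, so H_0 = Z.
  H_1: rank ker ∂_1 − rank ∂_2 = (27 − 8) − 17 = 2, and the invariant factors of ∂_2 are all 1, so H_1 = Z^2.
  H_2: rank ker ∂_2 − rank ∂_3 = (18 − 17) − 0 = 1, and there is no ∂_3, so H_2 = Z.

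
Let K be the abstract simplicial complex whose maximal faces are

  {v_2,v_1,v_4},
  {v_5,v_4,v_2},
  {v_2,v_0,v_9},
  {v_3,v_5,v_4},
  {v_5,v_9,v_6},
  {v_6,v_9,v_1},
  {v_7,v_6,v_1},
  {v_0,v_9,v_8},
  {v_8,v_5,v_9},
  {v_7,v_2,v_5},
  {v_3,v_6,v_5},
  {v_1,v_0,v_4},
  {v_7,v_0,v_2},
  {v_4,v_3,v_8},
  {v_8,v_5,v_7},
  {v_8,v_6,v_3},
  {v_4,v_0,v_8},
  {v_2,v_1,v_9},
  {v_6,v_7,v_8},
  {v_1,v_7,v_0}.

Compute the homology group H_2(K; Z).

Fix the vertex order v_0 < v_1 < v_2 < v_3 < v_4 < v_5 < v_6 < v_7 < v_8 < v_9 and write every simplex with vertices in increasing order. Then dim K = 2 and the simplices of K are:

  0-simplices (10): [v_0], [v_1], [v_2], [v_3], [v_4], [v_5], [v_6], [v_7], [v_8], [v_9]
  1-simplices (30): (30 of them)
  2-simplices (20): (20 of them)

Hence C_0 ≅ Z^10, C_1 ≅ Z^30, C_2 ≅ Z^20.

∂_1: C_1 → C_0 is given by ∂[p,q] = [q] − [p].
This gives a 10×30 integer matrix of rank 9; reducing to Smith normal form yields diagonal entries (1,1,1,1,1,1,1,1,1).

Boundary ∂_2: C_2 → C_1 acts by ∂[p,q,r] = [q,r] − [p,r] + [p,q]. For instance
  ∂[v_5,v_7,v_8] = [v_7,v_8] − [v_5,v_8] + [v_5,v_7],
  ∂[v_5,v_6,v_9] = [v_6,v_9] − [v_5,v_9] + [v_5,v_6].
The 30×20 boundary matrix has rank 20 and Smith normal form diag(1,1,1,1,1,1,1,1,1,1,1,1,1,1,1,1,1,1,1,2).

Now H_k = ker ∂_k / im ∂_{k+1}, so:

  H_2: rank ker ∂_2 − rank ∂_3 = (20 − 20) − 0 = 0, and there is no ∂_3, so H_2 = 0.

H_2 = 0.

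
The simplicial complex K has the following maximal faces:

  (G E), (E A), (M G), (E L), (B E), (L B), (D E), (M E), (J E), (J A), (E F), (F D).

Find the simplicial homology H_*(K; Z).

H_0 = Z,  H_1 = Z^4.

Fix the vertex order A < B < D < E < F < G < J < L < M and write every simplex with vertices in increasing order. Then dim K = 1 and the simplices of K are:

  0-simplices (9): A, B, D, E, F, G, J, L, M
  1-simplices (12): AE, AJ, BE, BL, DE, DF, EF, EG, EJ, EL, EM, GM

giving chain groups C_0 ≅ Z^9, C_1 ≅ Z^12.

Boundary ∂_1: C_1 → C_0 sends each edge [p,q] (with p < q) to q − p. For instance
  ∂EF = F − E.
The 9×12 boundary matrix has rank 8 and Smith normal form diag(1,1,1,1,1,1,1,1).

Now H_k = ker ∂_k / im ∂_{k+1}, so:

  H_0: rank C_0 − rank ∂_1 = 9 − 8 = 1, and the invariant factors of ∂_1 are all 1, so H_0 ≅ Z.
  H_1: rank ker ∂_1 − rank ∂_2 = (12 − 8) − 0 = 4, and there is no ∂_2, so H_1 ≅ Z^4.

(K is a triangulation of a wedge of 4 circles.)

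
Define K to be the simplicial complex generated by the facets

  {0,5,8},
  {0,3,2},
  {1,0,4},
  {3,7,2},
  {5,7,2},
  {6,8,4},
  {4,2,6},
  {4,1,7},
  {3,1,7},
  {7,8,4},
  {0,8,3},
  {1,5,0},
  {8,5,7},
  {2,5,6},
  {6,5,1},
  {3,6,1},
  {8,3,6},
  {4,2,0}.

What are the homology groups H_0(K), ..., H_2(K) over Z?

H_0 ≅ Z,  H_1 ≅ Z^2,  H_2 ≅ Z.

Take the total order 0 < 1 < 2 < 3 < 4 < 5 < 6 < 7 < 8 on the vertex set. Then K (dimension 2) consists of the simplices:

  0-simplices (9): [0], [1], [2], [3], [4], [5], [6], [7], [8]
  1-simplices (27): (27 of them)
  2-simplices (18): [0,1,4], [0,1,5], [0,2,3], [0,2,4], [0,3,8], [0,5,8], [1,3,6], [1,3,7], [1,4,7], [1,5,6], [2,3,7], [2,4,6], [2,5,6], [2,5,7], [3,6,8], [4,6,8], [4,7,8], [5,7,8]

so the chain groups are C_0 ≅ Z^9, C_1 ≅ Z^27, C_2 ≅ Z^18.

The boundary map ∂_1: C_1 → C_0 is given by ∂[p,q] = [q] − [p].
This gives a 9×27 integer matrix of rank 8; reducing to Smith normal form yields diagonal entries (1,1,1,1,1,1,1,1).

Boundary ∂_2: C_2 → C_1 sends each 2-simplex [p,q,r] to [q,r] − [p,r] + [p,q]. For instance
  ∂[0,2,4] = [2,4] − [0,4] + [0,2],
  ∂[1,4,7] = [4,7] − [1,7] + [1,4].
The 27×18 boundary matrix has rank 17 and Smith normal form diag(1,1,1,1,1,1,1,1,1,1,1,1,1,1,1,1,1).

From H_k ≅ ker(∂_k) / im(∂_{k+1}) we obtain:

  H_0: rank C_0 − rank ∂_1 = 9 − 8 = 1, and the invariant factors of ∂_1 are all 1, so H_0 = Z.
  H_1: rank ker ∂_1 − rank ∂_2 = (27 − 8) − 17 = 2, and the invariant factors of ∂_2 are all 1, so H_1 = Z^2.
  H_2: rank ker ∂_2 − rank ∂_3 = (18 − 17) − 0 = 1, and there is no ∂_3, so H_2 = Z.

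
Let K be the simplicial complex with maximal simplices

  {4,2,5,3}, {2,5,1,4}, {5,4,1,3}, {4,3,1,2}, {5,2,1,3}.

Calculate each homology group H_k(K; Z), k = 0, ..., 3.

H_0 ≅ Z,  H_1 = 0,  H_2 = 0,  H_3 ≅ Z.

Fix the vertex order 1 < 2 < 3 < 4 < 5 and write every simplex with vertices in increasing order. Then dim K = 3 and the simplices of K are:

  0-simplices (5): [1], [2], [3], [4], [5]
  1-simplices (10): [1,2], [1,3], [1,4], [1,5], [2,3], [2,4], [2,5], [3,4], [3,5], [4,5]
  2-simplices (10): [1,2,3], [1,2,4], [1,2,5], [1,3,4], [1,3,5], [1,4,5], [2,3,4], [2,3,5], [2,4,5], [3,4,5]
  3-simplices (5): [1,2,3,4], [1,2,3,5], [1,2,4,5], [1,3,4,5], [2,3,4,5]

so the chain groups are C_0 ≅ Z^5, C_1 ≅ Z^10, C_2 ≅ Z^10, C_3 ≅ Z^5.

∂_1: C_1 → C_0 is given by ∂[p,q] = [q] − [p]. For instance
  ∂[3,4] = [4] − [3].
The 5×10 boundary matrix has rank 4 and Smith normal form diag(1,1,1,1).

The boundary map ∂_2: C_2 → C_1 sends each 2-simplex [p,q,r] to [q,r] − [p,r] + [p,q]. For instance
  ∂[1,2,5] = [2,5] − [1,5] + [1,2],
  ∂[3,4,5] = [4,5] − [3,5] + [3,4].
This gives a 10×10 integer matrix of rank 6; reducing to Smith normal form yields diagonal entries (1,1,1,1,1,1).

Boundary ∂_3: C_3 → C_2 sends each 3-simplex σ to the alternating sum Σ_i (−1)^i (σ with its i-th vertex removed). For instance
  ∂[1,2,3,5] = [2,3,5] − [1,3,5] + [1,2,5] − [1,2,3],
  ∂[1,2,3,4] = [2,3,4] − [1,3,4] + [1,2,4] − [1,2,3].
As a 10×5 matrix over Z this has rank 4, with invariant factors (1,1,1,1).

From H_k ≅ ker(∂_k) / im(∂_{k+1}) we obtain:

  H_0: rank C_0 − rank ∂_1 = 5 − 4 = 1, and the invariant factors of ∂_1 are all 1, so H_0 ≅ Z.
  H_1: rank ker ∂_1 − rank ∂_2 = (10 − 4) − 6 = 0, and the invariant factors of ∂_2 are all 1, so H_1 ≅ 0.
  H_2: rank ker ∂_2 − rank ∂_3 = (10 − 6) − 4 = 0, and the invariant factors of ∂_3 are all 1, so H_2 ≅ 0.
  H_3: rank ker ∂_3 − rank ∂_4 = (5 − 4) − 0 = 1, and there is no ∂_4, so H_3 ≅ Z.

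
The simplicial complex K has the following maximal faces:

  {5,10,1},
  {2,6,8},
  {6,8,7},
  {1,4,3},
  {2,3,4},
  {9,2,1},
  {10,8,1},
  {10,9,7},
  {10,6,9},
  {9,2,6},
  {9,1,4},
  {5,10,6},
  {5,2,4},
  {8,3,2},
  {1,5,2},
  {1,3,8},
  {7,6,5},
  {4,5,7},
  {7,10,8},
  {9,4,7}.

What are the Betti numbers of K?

Take the total order 1 < 2 < 3 < 4 < 5 < 6 < 7 < 8 < 9 < 10 on the vertex set. Then K (dimension 2) consists of the simplices:

  0-simplices (10): [1], [2], [3], [4], [5], [6], [7], [8], [9], [10]
  1-simplices (30): (30 of them)
  2-simplices (20): (20 of them)

so the chain groups are C_0 ≅ Z^10, C_1 ≅ Z^30, C_2 ≅ Z^20.

Boundary ∂_1: C_1 → C_0 sends each edge [p,q] (with p < q) to q − p. For instance
  ∂[2,3] = [3] − [2].
The 10×30 boundary matrix has rank 9 and Smith normal form diag(1,1,1,1,1,1,1,1,1).

∂_2: C_2 → C_1 maps a triangle to the signed sum of its edges. For instance
  ∂[1,4,9] = [4,9] − [1,9] + [1,4],
  ∂[1,2,9] = [2,9] − [1,9] + [1,2].
The 30×20 boundary matrix has rank 20 and Smith normal form diag(1,1,1,1,1,1,1,1,1,1,1,1,1,1,1,1,1,1,1,2).

Reading off H_k = ker ∂_k / im ∂_{k+1}:

  H_0: rank C_0 − rank ∂_1 = 10 − 9 = 1, and the invariant factors of ∂_1 are all 1, so H_0 = Z.
  H_1: rank ker ∂_1 − rank ∂_2 = (30 − 9) − 20 = 1, and ∂_2 has invariant factor 2 > 1, so H_1 = Z ⊕ Z/2Z.
  H_2: rank ker ∂_2 − rank ∂_3 = (20 − 20) − 0 = 0, and there is no ∂_3, so H_2 = 0.

Hence the Betti numbers are b_0 = 1, b_1 = 1, b_2 = 0.

b_0 = 1, b_1 = 1, b_2 = 0.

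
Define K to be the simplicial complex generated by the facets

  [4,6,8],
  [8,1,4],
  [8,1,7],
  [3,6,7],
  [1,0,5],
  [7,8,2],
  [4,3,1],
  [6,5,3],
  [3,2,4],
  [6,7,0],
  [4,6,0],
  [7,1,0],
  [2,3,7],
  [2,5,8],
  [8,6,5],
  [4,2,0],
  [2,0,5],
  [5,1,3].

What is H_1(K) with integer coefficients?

H_1 ≅ Z^2.

Order the vertices as 0 < 1 < 2 < 3 < 4 < 5 < 6 < 7 < 8. Listing each simplex with vertices in this order, K has dimension 2 with simplices:

  0-simplices (9): [0], [1], [2], [3], [4], [5], [6], [7], [8]
  1-simplices (27): (27 of them)
  2-simplices (18): [0,1,5], [0,1,7], [0,2,4], [0,2,5], [0,4,6], [0,6,7], [1,3,4], [1,3,5], [1,4,8], [1,7,8], [2,3,4], [2,3,7], [2,5,8], [2,7,8], [3,5,6], [3,6,7], [4,6,8], [5,6,8]

so the chain groups are C_0 ≅ Z^9, C_1 ≅ Z^27, C_2 ≅ Z^18.

The boundary map ∂_1: C_1 → C_0 maps an edge to its endpoints' difference, ∂[p,q] = q − p.
As a 9×27 matrix over Z this has rank 8, with invariant factors (1,1,1,1,1,1,1,1).

The boundary map ∂_2: C_2 → C_1 sends each 2-simplex [p,q,r] to [q,r] − [p,r] + [p,q]. For instance
  ∂[3,6,7] = [6,7] − [3,7] + [3,6],
  ∂[0,2,4] = [2,4] − [0,4] + [0,2].
The 27×18 boundary matrix has rank 17 and Smith normal form diag(1,1,1,1,1,1,1,1,1,1,1,1,1,1,1,1,1).

Reading off H_k = ker ∂_k / im ∂_{k+1}:

  H_1: rank ker ∂_1 − rank ∂_2 = (27 − 8) − 17 = 2, and the invariant factors of ∂_2 are all 1, so H_1 = Z^2.

(K is a triangulation of the torus T^2.)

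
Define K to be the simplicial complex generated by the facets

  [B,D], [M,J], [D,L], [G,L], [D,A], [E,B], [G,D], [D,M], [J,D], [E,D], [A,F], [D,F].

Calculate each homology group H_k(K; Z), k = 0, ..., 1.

H_0 ≅ Z,  H_1 ≅ Z^4.

Fix the vertex order A < B < D < E < F < G < J < L < M and write every simplex with vertices in increasing order. Then dim K = 1 and the simplices of K are:

  0-simplices (9): A, B, D, E, F, G, J, L, M
  1-simplices (12): AD, AF, BD, BE, DE, DF, DG, DJ, DL, DM, GL, JM

so the chain groups are C_0 ≅ Z^9, C_1 ≅ Z^12.

Boundary ∂_1: C_1 → C_0 maps an edge to its endpoints' difference, ∂[p,q] = q − p.
This gives a 9×12 integer matrix of rank 8; reducing to Smith normal form yields diagonal entries (1,1,1,1,1,1,1,1).

Reading off H_k = ker ∂_k / im ∂_{k+1}:

  H_0: rank C_0 − rank ∂_1 = 9 − 8 = 1, and the invariant factors of ∂_1 are all 1, so H_0 ≅ Z.
  H_1: rank ker ∂_1 − rank ∂_2 = (12 − 8) − 0 = 4, and there is no ∂_2, so H_1 ≅ Z^4.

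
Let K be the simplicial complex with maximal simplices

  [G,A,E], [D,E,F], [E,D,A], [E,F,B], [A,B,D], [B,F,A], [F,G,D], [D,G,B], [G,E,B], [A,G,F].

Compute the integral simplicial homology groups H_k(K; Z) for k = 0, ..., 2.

H_0 = Z,  H_1 = Z/2,  H_2 = 0.

K has 6 vertices, 15 edges, 10 triangles.
rank ∂_0 = 0, rank ∂_1 = 5 ⇒ b_0 = 6 − 0 − 5 = 1; all invariant factors of ∂_1 are 1 so no torsion. So H_0 = Z.
rank ∂_1 = 5, rank ∂_2 = 10 ⇒ b_1 = 15 − 5 − 10 = 0; ∂_2 has invariant factor(s) [2] giving torsion. So H_1 = Z/2.
rank ∂_2 = 10, rank ∂_3 = 0 ⇒ b_2 = 10 − 10 − 0 = 0. So H_2 = 0.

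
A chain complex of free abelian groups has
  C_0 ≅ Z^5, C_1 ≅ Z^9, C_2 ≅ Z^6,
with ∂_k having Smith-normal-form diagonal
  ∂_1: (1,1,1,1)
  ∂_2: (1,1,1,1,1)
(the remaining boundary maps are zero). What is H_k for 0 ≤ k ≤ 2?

H_0: b_0 = 5 − 0 − 4 = 1; torsion from ∂_1 factors > 1: none. So H_0 ≅ Z.
H_1: b_1 = 9 − 4 − 5 = 0; torsion from ∂_2 factors > 1: none. So H_1 ≅ 0.
H_2: b_2 = 6 − 5 − 0 = 1; torsion from ∂_3 factors > 1: none. So H_2 ≅ Z.

H_0 ≅ Z,  H_1 = 0,  H_2 ≅ Z.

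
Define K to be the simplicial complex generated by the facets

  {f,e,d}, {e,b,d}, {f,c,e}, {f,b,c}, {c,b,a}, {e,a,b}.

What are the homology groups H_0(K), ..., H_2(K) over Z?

K has 6 vertices, 12 edges, 6 triangles.
rank ∂_0 = 0, rank ∂_1 = 5 ⇒ b_0 = 6 − 0 − 5 = 1; all invariant factors of ∂_1 are 1 so no torsion. So H_0 ≅ Z.
rank ∂_1 = 5, rank ∂_2 = 6 ⇒ b_1 = 12 − 5 − 6 = 1; all invariant factors of ∂_2 are 1 so no torsion. So H_1 ≅ Z.
rank ∂_2 = 6, rank ∂_3 = 0 ⇒ b_2 = 6 − 6 − 0 = 0. So H_2 ≅ 0.

H_0 ≅ Z,  H_1 ≅ Z,  H_2 = 0.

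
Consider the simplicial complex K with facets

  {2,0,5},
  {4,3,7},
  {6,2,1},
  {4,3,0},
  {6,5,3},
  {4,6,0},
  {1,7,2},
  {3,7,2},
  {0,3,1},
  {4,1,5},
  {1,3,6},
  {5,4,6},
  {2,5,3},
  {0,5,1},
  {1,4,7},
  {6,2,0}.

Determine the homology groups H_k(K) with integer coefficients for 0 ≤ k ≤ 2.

H_0 = Z,  H_1 = Z^2,  H_2 = Z.

We work with the vertex ordering 0 < 1 < 2 < 3 < 4 < 5 < 6 < 7. The simplices of K, each written with vertices in increasing order, are:

  0-simplices (8): [0], [1], [2], [3], [4], [5], [6], [7]
  1-simplices (24): (24 of them)
  2-simplices (16): [0,1,3], [0,1,5], [0,2,5], [0,2,6], [0,3,4], [0,4,6], [1,2,6], [1,2,7], [1,3,6], [1,4,5], [1,4,7], [2,3,5], [2,3,7], [3,4,7], [3,5,6], [4,5,6]

giving chain groups C_0 ≅ Z^8, C_1 ≅ Z^24, C_2 ≅ Z^16.

Boundary ∂_1: C_1 → C_0 is given by ∂[p,q] = [q] − [p]. For instance
  ∂[0,2] = [2] − [0].
The resulting 8×24 matrix has rank 7, and its Smith normal form has invariant factors (1,1,1,1,1,1,1).

Boundary ∂_2: C_2 → C_1 sends each 2-simplex [p,q,r] to [q,r] − [p,r] + [p,q]. For instance
  ∂[1,4,5] = [4,5] − [1,5] + [1,4],
  ∂[0,1,3] = [1,3] − [0,3] + [0,1].
This gives a 24×16 integer matrix of rank 15; reducing to Smith normal form yields diagonal entries (1,1,1,1,1,1,1,1,1,1,1,1,1,1,1).

Now H_k = ker ∂_k / im ∂_{k+1}, so:

  H_0: rank C_0 − rank ∂_1 = 8 − 7 = 1, and the invariant factors of ∂_1 are all 1, so H_0 = Z.
  H_1: rank ker ∂_1 − rank ∂_2 = (24 − 7) − 15 = 2, and the invariant factors of ∂_2 are all 1, so H_1 = Z^2.
  H_2: rank ker ∂_2 − rank ∂_3 = (16 − 15) − 0 = 1, and there is no ∂_3, so H_2 = Z.

(K is a triangulation of the torus T^2.)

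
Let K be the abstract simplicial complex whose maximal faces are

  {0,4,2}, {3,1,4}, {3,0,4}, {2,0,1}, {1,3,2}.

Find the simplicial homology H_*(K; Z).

Take the total order 0 < 1 < 2 < 3 < 4 on the vertex set. Then K (dimension 2) consists of the simplices:

  0-simplices (5): [0], [1], [2], [3], [4]
  1-simplices (10): [0,1], [0,2], [0,3], [0,4], [1,2], [1,3], [1,4], [2,3], [2,4], [3,4]
  2-simplices (5): [0,1,2], [0,2,4], [0,3,4], [1,2,3], [1,3,4]

giving chain groups C_0 ≅ Z^5, C_1 ≅ Z^10, C_2 ≅ Z^5.

Boundary ∂_1: C_1 → C_0 is given by ∂[p,q] = [q] − [p]. For instance
  ∂[1,4] = [4] − [1].
This gives a 5×10 integer matrix of rank 4; reducing to Smith normal form yields diagonal entries (1,1,1,1).

Boundary ∂_2: C_2 → C_1 maps a triangle to the signed sum of its edges. For instance
  ∂[1,2,3] = [2,3] − [1,3] + [1,2],
  ∂[0,2,4] = [2,4] − [0,4] + [0,2].
This gives a 10×5 integer matrix of rank 5; reducing to Smith normal form yields diagonal entries (1,1,1,1,1).

From H_k ≅ ker(∂_k) / im(∂_{k+1}) we obtain:

  H_0: rank C_0 − rank ∂_1 = 5 − 4 = 1, and the invariant factors of ∂_1 are all 1, so H_0 ≅ Z.
  H_1: rank ker ∂_1 − rank ∂_2 = (10 − 4) − 5 = 1, and the invariant factors of ∂_2 are all 1, so H_1 ≅ Z.
  H_2: rank ker ∂_2 − rank ∂_3 = (5 − 5) − 0 = 0, and there is no ∂_3, so H_2 ≅ 0.

As a check, the Euler characteristic is 5 − 10 + 5 = 0, which agrees with 1 − 1 + 0 = 0.

H_0 ≅ Z,  H_1 ≅ Z,  H_2 = 0.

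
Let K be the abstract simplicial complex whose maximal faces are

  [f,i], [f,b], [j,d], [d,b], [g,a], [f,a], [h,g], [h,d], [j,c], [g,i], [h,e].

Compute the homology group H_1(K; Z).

Take the total order a < b < c < d < e < f < g < h < i < j on the vertex set. Then K (dimension 1) consists of the simplices:

  0-simplices (10): a, b, c, d, e, f, g, h, i, j
  1-simplices (11): af, ag, bd, bf, cj, dh, dj, eh, fi, gh, gi

so the chain groups are C_0 ≅ Z^10, C_1 ≅ Z^11.

The boundary map ∂_1: C_1 → C_0 maps an edge to its endpoints' difference, ∂[p,q] = q − p.
As a 10×11 matrix over Z this has rank 9, with invariant factors (1,1,1,1,1,1,1,1,1).

Now H_k = ker ∂_k / im ∂_{k+1}, so:

  H_1: rank ker ∂_1 − rank ∂_2 = (11 − 9) − 0 = 2, and there is no ∂_2, so H_1 = Z^2.

H_1 ≅ Z^2.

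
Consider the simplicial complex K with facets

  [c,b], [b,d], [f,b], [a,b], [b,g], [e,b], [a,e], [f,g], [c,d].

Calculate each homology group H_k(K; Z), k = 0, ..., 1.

H_0 ≅ Z,  H_1 ≅ Z^3.

Take the total order a < b < c < d < e < f < g on the vertex set. Then K (dimension 1) consists of the simplices:

  0-simplices (7): a, b, c, d, e, f, g
  1-simplices (9): ab, ae, bc, bd, be, bf, bg, cd, fg

giving chain groups C_0 ≅ Z^7, C_1 ≅ Z^9.

The boundary map ∂_1: C_1 → C_0 maps an edge to its endpoints' difference, ∂[p,q] = q − p.
This gives a 7×9 integer matrix of rank 6; reducing to Smith normal form yields diagonal entries (1,1,1,1,1,1).

Computing H_k = (kernel of ∂_k) / (image of ∂_{k+1}):

  H_0: rank C_0 − rank ∂_1 = 7 − 6 = 1, and the invariant factors of ∂_1 are all 1, so H_0 = Z.
  H_1: rank ker ∂_1 − rank ∂_2 = (9 − 6) − 0 = 3, and there is no ∂_2, so H_1 = Z^3.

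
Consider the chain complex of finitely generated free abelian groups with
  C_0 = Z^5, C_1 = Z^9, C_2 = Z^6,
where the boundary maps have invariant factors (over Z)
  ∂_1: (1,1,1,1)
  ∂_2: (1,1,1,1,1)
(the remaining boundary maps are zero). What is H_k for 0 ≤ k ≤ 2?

H_0 = Z,  H_1 = 0,  H_2 = Z.

H_0: b_0 = 5 − 0 − 4 = 1; torsion from ∂_1 factors > 1: none. So H_0 = Z.
H_1: b_1 = 9 − 4 − 5 = 0; torsion from ∂_2 factors > 1: none. So H_1 = 0.
H_2: b_2 = 6 − 5 − 0 = 1; torsion from ∂_3 factors > 1: none. So H_2 = Z.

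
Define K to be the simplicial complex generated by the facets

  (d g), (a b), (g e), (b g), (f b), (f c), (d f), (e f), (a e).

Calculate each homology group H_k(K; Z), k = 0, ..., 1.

K has 7 vertices, 9 edges.
rank ∂_0 = 0, rank ∂_1 = 6 ⇒ b_0 = 7 − 0 − 6 = 1; all invariant factors of ∂_1 are 1 so no torsion. So H_0 = Z.
rank ∂_1 = 6, rank ∂_2 = 0 ⇒ b_1 = 9 − 6 − 0 = 3. So H_1 = Z^3.

H_0 ≅ Z,  H_1 ≅ Z^3.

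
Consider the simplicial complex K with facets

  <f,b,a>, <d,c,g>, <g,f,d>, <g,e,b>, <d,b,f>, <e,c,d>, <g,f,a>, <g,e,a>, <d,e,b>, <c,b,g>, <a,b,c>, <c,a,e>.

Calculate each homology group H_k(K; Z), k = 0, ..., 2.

Fix the vertex order a < b < c < d < e < f < g and write every simplex with vertices in increasing order. Then dim K = 2 and the simplices of K are:

  0-simplices (7): a, b, c, d, e, f, g
  1-simplices (18): ab, ac, ae, af, ag, bc, bd, be, bf, bg, cd, ce, cg, de, df, dg, eg, fg
  2-simplices (12): abc, abf, ace, aeg, afg, bcg, bde, bdf, beg, cde, cdg, dfg

so the chain groups are C_0 ≅ Z^7, C_1 ≅ Z^18, C_2 ≅ Z^12.

∂_1: C_1 → C_0 is given by ∂[p,q] = [q] − [p]. For instance
  ∂ag = g − a.
The resulting 7×18 matrix has rank 6, and its Smith normal form has invariant factors (1,1,1,1,1,1).

Boundary ∂_2: C_2 → C_1 sends each 2-simplex [p,q,r] to [q,r] − [p,r] + [p,q]. For instance
  ∂beg = eg − bg + be,
  ∂afg = fg − ag + af.
This gives a 18×12 integer matrix of rank 12; reducing to Smith normal form yields diagonal entries (1,1,1,1,1,1,1,1,1,1,1,2).

From H_k ≅ ker(∂_k) / im(∂_{k+1}) we obtain:

  H_0: rank C_0 − rank ∂_1 = 7 − 6 = 1, and the invariant factors of ∂_1 are all 1, so H_0 ≅ Z.
  H_1: rank ker ∂_1 − rank ∂_2 = (18 − 6) − 12 = 0, and ∂_2 has invariant factor 2 > 1, so H_1 ≅ Z/2.
  H_2: rank ker ∂_2 − rank ∂_3 = (12 − 12) − 0 = 0, and there is no ∂_3, so H_2 ≅ 0.

H_0 = Z,  H_1 = Z/2,  H_2 = 0.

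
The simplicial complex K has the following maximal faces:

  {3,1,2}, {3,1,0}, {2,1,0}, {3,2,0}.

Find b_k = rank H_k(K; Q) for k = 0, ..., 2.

Order the vertices as 0 < 1 < 2 < 3. Listing each simplex with vertices in this order, K has dimension 2 with simplices:

  0-simplices (4): [0], [1], [2], [3]
  1-simplices (6): [0,1], [0,2], [0,3], [1,2], [1,3], [2,3]
  2-simplices (4): [0,1,2], [0,1,3], [0,2,3], [1,2,3]

so the chain groups are C_0 ≅ Z^4, C_1 ≅ Z^6, C_2 ≅ Z^4.

∂_1: C_1 → C_0 maps an edge to its endpoints' difference, ∂[p,q] = q − p. For instance
  ∂[0,1] = [1] − [0].
The 4×6 boundary matrix has rank 3 and Smith normal form diag(1,1,1).

Boundary ∂_2: C_2 → C_1 sends each 2-simplex [p,q,r] to [q,r] − [p,r] + [p,q]. For instance
  ∂[1,2,3] = [2,3] − [1,3] + [1,2],
  ∂[0,1,2] = [1,2] − [0,2] + [0,1].
The resulting 6×4 matrix has rank 3, and its Smith normal form has invariant factors (1,1,1).

Now H_k = ker ∂_k / im ∂_{k+1}, so:

  H_0: rank C_0 − rank ∂_1 = 4 − 3 = 1, and the invariant factors of ∂_1 are all 1, so H_0 ≅ Z.
  H_1: rank ker ∂_1 − rank ∂_2 = (6 − 3) − 3 = 0, and the invariant factors of ∂_2 are all 1, so H_1 ≅ 0.
  H_2: rank ker ∂_2 − rank ∂_3 = (4 − 3) − 0 = 1, and there is no ∂_3, so H_2 ≅ Z.

Hence the Betti numbers are b_0 = 1, b_1 = 0, b_2 = 1.

b_0 = 1, b_1 = 0, b_2 = 1.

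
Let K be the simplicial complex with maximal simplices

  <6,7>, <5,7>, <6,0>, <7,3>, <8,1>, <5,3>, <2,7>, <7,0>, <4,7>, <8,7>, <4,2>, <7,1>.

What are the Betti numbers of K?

b_0 = 1, b_1 = 4.

Take the total order 0 < 1 < 2 < 3 < 4 < 5 < 6 < 7 < 8 on the vertex set. Then K (dimension 1) consists of the simplices:

  0-simplices (9): [0], [1], [2], [3], [4], [5], [6], [7], [8]
  1-simplices (12): [0,6], [0,7], [1,7], [1,8], [2,4], [2,7], [3,5], [3,7], [4,7], [5,7], [6,7], [7,8]

Hence C_0 ≅ Z^9, C_1 ≅ Z^12.

The boundary map ∂_1: C_1 → C_0 is given by ∂[p,q] = [q] − [p].
As a 9×12 matrix over Z this has rank 8, with invariant factors (1,1,1,1,1,1,1,1).

Now H_k = ker ∂_k / im ∂_{k+1}, so:

  H_0: rank C_0 − rank ∂_1 = 9 − 8 = 1, and the invariant factors of ∂_1 are all 1, so H_0 = Z.
  H_1: rank ker ∂_1 − rank ∂_2 = (12 − 8) − 0 = 4, and there is no ∂_2, so H_1 = Z^4.

Hence the Betti numbers are b_0 = 1, b_1 = 4.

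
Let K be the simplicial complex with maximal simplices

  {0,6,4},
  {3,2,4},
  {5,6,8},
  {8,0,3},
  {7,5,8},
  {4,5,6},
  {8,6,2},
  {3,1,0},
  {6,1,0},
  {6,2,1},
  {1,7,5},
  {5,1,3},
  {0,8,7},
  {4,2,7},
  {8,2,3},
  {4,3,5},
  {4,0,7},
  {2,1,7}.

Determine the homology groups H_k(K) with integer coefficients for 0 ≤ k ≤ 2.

We work with the vertex ordering 0 < 1 < 2 < 3 < 4 < 5 < 6 < 7 < 8. The simplices of K, each written with vertices in increasing order, are:

  0-simplices (9): [0], [1], [2], [3], [4], [5], [6], [7], [8]
  1-simplices (27): (27 of them)
  2-simplices (18): [0,1,3], [0,1,6], [0,3,8], [0,4,6], [0,4,7], [0,7,8], [1,2,6], [1,2,7], [1,3,5], [1,5,7], [2,3,4], [2,3,8], [2,4,7], [2,6,8], [3,4,5], [4,5,6], [5,6,8], [5,7,8]

Hence C_0 ≅ Z^9, C_1 ≅ Z^27, C_2 ≅ Z^18.

Boundary ∂_1: C_1 → C_0 is given by ∂[p,q] = [q] − [p]. For instance
  ∂[0,8] = [8] − [0].
The 9×27 boundary matrix has rank 8 and Smith normal form diag(1,1,1,1,1,1,1,1).

∂_2: C_2 → C_1 sends each 2-simplex [p,q,r] to [q,r] − [p,r] + [p,q]. For instance
  ∂[0,7,8] = [7,8] − [0,8] + [0,7],
  ∂[3,4,5] = [4,5] − [3,5] + [3,4].
As a 27×18 matrix over Z this has rank 17, with invariant factors (1,1,1,1,1,1,1,1,1,1,1,1,1,1,1,1,1).

From H_k ≅ ker(∂_k) / im(∂_{k+1}) we obtain:

  H_0: rank C_0 − rank ∂_1 = 9 − 8 = 1, and the invariant factors of ∂_1 are all 1, so H_0 = Z.
  H_1: rank ker ∂_1 − rank ∂_2 = (27 − 8) − 17 = 2, and the invariant factors of ∂_2 are all 1, so H_1 = Z^2.
  H_2: rank ker ∂_2 − rank ∂_3 = (18 − 17) − 0 = 1, and there is no ∂_3, so H_2 = Z.

As a check, the Euler characteristic is 9 − 27 + 18 = 0, which agrees with 1 − 2 + 1 = 0.

H_0 = Z,  H_1 = Z^2,  H_2 = Z.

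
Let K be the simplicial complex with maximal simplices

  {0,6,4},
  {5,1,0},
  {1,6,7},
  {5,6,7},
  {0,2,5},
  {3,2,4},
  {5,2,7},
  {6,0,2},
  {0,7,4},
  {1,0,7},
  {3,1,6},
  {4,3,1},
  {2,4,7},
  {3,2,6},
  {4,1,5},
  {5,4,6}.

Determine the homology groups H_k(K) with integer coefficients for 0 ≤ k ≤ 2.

K has 8 vertices, 24 edges, 16 triangles.
rank ∂_0 = 0, rank ∂_1 = 7 ⇒ b_0 = 8 − 0 − 7 = 1; all invariant factors of ∂_1 are 1 so no torsion. So H_0 = Z.
rank ∂_1 = 7, rank ∂_2 = 15 ⇒ b_1 = 24 − 7 − 15 = 2; all invariant factors of ∂_2 are 1 so no torsion. So H_1 = Z^2.
rank ∂_2 = 15, rank ∂_3 = 0 ⇒ b_2 = 16 − 15 − 0 = 1. So H_2 = Z.

H_0 = Z,  H_1 = Z^2,  H_2 = Z.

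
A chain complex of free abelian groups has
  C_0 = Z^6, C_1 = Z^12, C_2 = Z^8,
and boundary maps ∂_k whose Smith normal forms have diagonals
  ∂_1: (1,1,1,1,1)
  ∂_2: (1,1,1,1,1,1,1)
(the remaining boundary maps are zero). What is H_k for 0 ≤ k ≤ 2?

H_0: b_0 = 6 − 0 − 5 = 1; torsion from ∂_1 factors > 1: none. So H_0 = Z.
H_1: b_1 = 12 − 5 − 7 = 0; torsion from ∂_2 factors > 1: none. So H_1 = 0.
H_2: b_2 = 8 − 7 − 0 = 1; torsion from ∂_3 factors > 1: none. So H_2 = Z.

H_0 = Z,  H_1 = 0,  H_2 = Z.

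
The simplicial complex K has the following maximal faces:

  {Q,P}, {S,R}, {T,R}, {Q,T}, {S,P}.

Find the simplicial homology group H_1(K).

H_1 = Z.

Take the total order P < Q < R < S < T on the vertex set. Then K (dimension 1) consists of the simplices:

  0-simplices (5): P, Q, R, S, T
  1-simplices (5): PQ, PS, QT, RS, RT

Hence C_0 ≅ Z^5, C_1 ≅ Z^5.

∂_1: C_1 → C_0 sends each edge [p,q] (with p < q) to q − p.
The resulting 5×5 matrix has rank 4, and its Smith normal form has invariant factors (1,1,1,1).

From H_k ≅ ker(∂_k) / im(∂_{k+1}) we obtain:

  H_1: rank ker ∂_1 − rank ∂_2 = (5 − 4) − 0 = 1, and there is no ∂_2, so H_1 = Z.

(K is a triangulation of the circle S^1.)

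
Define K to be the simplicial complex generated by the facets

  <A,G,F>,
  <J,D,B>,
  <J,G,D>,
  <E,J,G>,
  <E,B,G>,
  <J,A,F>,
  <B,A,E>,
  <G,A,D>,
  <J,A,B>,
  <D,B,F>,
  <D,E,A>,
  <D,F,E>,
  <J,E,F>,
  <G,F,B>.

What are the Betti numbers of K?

b_0 = 1, b_1 = 2, b_2 = 1.

Fix the vertex order A < B < D < E < F < G < J and write every simplex with vertices in increasing order. Then dim K = 2 and the simplices of K are:

  0-simplices (7): A, B, D, E, F, G, J
  1-simplices (21): AB, AD, AE, AF, AG, AJ, BD, BE, BF, BG, BJ, DE, DF, DG, DJ, EF, EG, EJ, FG, FJ, GJ
  2-simplices (14): ABE, ABJ, ADE, ADG, AFG, AFJ, BDF, BDJ, BEG, BFG, DEF, DGJ, EFJ, EGJ

Hence C_0 ≅ Z^7, C_1 ≅ Z^21, C_2 ≅ Z^14.

Boundary ∂_1: C_1 → C_0 is given by ∂[p,q] = [q] − [p]. For instance
  ∂EJ = J − E.
As a 7×21 matrix over Z this has rank 6, with invariant factors (1,1,1,1,1,1).

Boundary ∂_2: C_2 → C_1 sends each 2-simplex [p,q,r] to [q,r] − [p,r] + [p,q]. For instance
  ∂AFG = FG − AG + AF,
  ∂ABJ = BJ − AJ + AB.
As a 21×14 matrix over Z this has rank 13, with invariant factors (1,1,1,1,1,1,1,1,1,1,1,1,1).

Reading off H_k = ker ∂_k / im ∂_{k+1}:

  H_0: rank C_0 − rank ∂_1 = 7 − 6 = 1, and the invariant factors of ∂_1 are all 1, so H_0 = Z.
  H_1: rank ker ∂_1 − rank ∂_2 = (21 − 6) − 13 = 2, and the invariant factors of ∂_2 are all 1, so H_1 = Z^2.
  H_2: rank ker ∂_2 − rank ∂_3 = (14 − 13) − 0 = 1, and there is no ∂_3, so H_2 = Z.

As a check, the Euler characteristic is 7 − 21 + 14 = 0, which agrees with 1 − 2 + 1 = 0.

Hence the Betti numbers are b_0 = 1, b_1 = 2, b_2 = 1.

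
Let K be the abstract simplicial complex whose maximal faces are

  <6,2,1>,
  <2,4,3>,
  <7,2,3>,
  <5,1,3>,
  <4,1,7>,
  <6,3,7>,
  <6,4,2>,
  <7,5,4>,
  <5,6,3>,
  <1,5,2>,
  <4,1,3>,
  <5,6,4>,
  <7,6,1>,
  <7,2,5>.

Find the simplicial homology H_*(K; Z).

H_0 = Z,  H_1 = Z^2,  H_2 = Z.

Take the total order 1 < 2 < 3 < 4 < 5 < 6 < 7 on the vertex set. Then K (dimension 2) consists of the simplices:

  0-simplices (7): [1], [2], [3], [4], [5], [6], [7]
  1-simplices (21): [1,2], [1,3], [1,4], [1,5], [1,6], [1,7], [2,3], [2,4], [2,5], [2,6], [2,7], [3,4], [3,5], [3,6], [3,7], [4,5], [4,6], [4,7], [5,6], [5,7], [6,7]
  2-simplices (14): [1,2,5], [1,2,6], [1,3,4], [1,3,5], [1,4,7], [1,6,7], [2,3,4], [2,3,7], [2,4,6], [2,5,7], [3,5,6], [3,6,7], [4,5,6], [4,5,7]

giving chain groups C_0 ≅ Z^7, C_1 ≅ Z^21, C_2 ≅ Z^14.

The boundary map ∂_1: C_1 → C_0 maps an edge to its endpoints' difference, ∂[p,q] = q − p. For instance
  ∂[3,6] = [6] − [3].
The 7×21 boundary matrix has rank 6 and Smith normal form diag(1,1,1,1,1,1).

The boundary map ∂_2: C_2 → C_1 acts by ∂[p,q,r] = [q,r] − [p,r] + [p,q]. For instance
  ∂[2,3,7] = [3,7] − [2,7] + [2,3],
  ∂[2,5,7] = [5,7] − [2,7] + [2,5].
The 21×14 boundary matrix has rank 13 and Smith normal form diag(1,1,1,1,1,1,1,1,1,1,1,1,1).

From H_k ≅ ker(∂_k) / im(∂_{k+1}) we obtain:

  H_0: rank C_0 − rank ∂_1 = 7 − 6 = 1, and the invariant factors of ∂_1 are all 1, so H_0 ≅ Z.
  H_1: rank ker ∂_1 − rank ∂_2 = (21 − 6) − 13 = 2, and the invariant factors of ∂_2 are all 1, so H_1 ≅ Z^2.
  H_2: rank ker ∂_2 − rank ∂_3 = (14 − 13) − 0 = 1, and there is no ∂_3, so H_2 ≅ Z.

As a check, the Euler characteristic is 7 − 21 + 14 = 0, which agrees with 1 − 2 + 1 = 0.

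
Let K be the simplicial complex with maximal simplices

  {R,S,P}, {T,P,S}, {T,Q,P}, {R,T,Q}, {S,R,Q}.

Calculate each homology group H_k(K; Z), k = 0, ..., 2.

Fix the vertex order P < Q < R < S < T and write every simplex with vertices in increasing order. Then dim K = 2 and the simplices of K are:

  0-simplices (5): P, Q, R, S, T
  1-simplices (10): PQ, PR, PS, PT, QR, QS, QT, RS, RT, ST
  2-simplices (5): PQT, PRS, PST, QRS, QRT

giving chain groups C_0 ≅ Z^5, C_1 ≅ Z^10, C_2 ≅ Z^5.

The boundary map ∂_1: C_1 → C_0 maps an edge to its endpoints' difference, ∂[p,q] = q − p. For instance
  ∂RT = T − R.
As a 5×10 matrix over Z this has rank 4, with invariant factors (1,1,1,1).

∂_2: C_2 → C_1 acts by ∂[p,q,r] = [q,r] − [p,r] + [p,q]. For instance
  ∂PQT = QT − PT + PQ,
  ∂QRT = RT − QT + QR.
The resulting 10×5 matrix has rank 5, and its Smith normal form has invariant factors (1,1,1,1,1).

From H_k ≅ ker(∂_k) / im(∂_{k+1}) we obtain:

  H_0: rank C_0 − rank ∂_1 = 5 − 4 = 1, and the invariant factors of ∂_1 are all 1, so H_0 = Z.
  H_1: rank ker ∂_1 − rank ∂_2 = (10 − 4) − 5 = 1, and the invariant factors of ∂_2 are all 1, so H_1 = Z.
  H_2: rank ker ∂_2 − rank ∂_3 = (5 − 5) − 0 = 0, and there is no ∂_3, so H_2 = 0.

As a check, the Euler characteristic is 5 − 10 + 5 = 0, which agrees with 1 − 1 + 0 = 0.

H_0 = Z,  H_1 = Z,  H_2 = 0.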